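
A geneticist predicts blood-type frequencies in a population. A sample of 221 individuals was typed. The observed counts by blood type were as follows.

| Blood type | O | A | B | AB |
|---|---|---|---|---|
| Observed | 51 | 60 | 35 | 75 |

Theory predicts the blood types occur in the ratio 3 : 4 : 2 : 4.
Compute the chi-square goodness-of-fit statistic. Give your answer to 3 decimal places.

1.691

Ratio total = 13. Expected counts: 221×3/13 = 51, 221×4/13 = 68, 221×2/13 = 34, 221×4/13 = 68.
cat         O        E   (O−E)²/E
O          51       51     0.0000
A          60       68     0.9412
B          35       34     0.0294
AB         75       68     0.7206
Sum = 1.691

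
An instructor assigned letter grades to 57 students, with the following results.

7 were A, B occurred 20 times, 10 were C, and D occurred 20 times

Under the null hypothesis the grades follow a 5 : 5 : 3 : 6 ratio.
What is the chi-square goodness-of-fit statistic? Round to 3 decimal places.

Ratio total = 19. Expected counts: 57×5/19 = 15, 57×5/19 = 15, 57×3/19 = 9, 57×6/19 = 18.
χ² = (7−15)²/15 + (20−15)²/15 + (10−9)²/9 + (20−18)²/18
   = 4.2667 + 1.6667 + 0.1111 + 0.2222
Sum = 6.267

6.267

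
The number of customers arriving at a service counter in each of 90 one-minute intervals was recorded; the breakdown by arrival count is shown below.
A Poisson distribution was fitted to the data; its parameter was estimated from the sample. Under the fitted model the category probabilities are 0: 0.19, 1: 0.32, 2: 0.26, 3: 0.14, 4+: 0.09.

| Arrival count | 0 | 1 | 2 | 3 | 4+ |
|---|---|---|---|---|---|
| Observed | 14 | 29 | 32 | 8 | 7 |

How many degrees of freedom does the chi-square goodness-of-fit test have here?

There are k = 5 categories and 1 parameter estimated from the data, so df = 5 − 1 − 1 = 3.

3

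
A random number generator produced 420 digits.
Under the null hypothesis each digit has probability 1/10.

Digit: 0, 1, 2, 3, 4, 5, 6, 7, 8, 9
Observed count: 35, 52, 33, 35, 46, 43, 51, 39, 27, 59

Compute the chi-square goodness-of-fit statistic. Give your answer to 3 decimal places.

Under H₀ each category has probability 1/10, so each expected count is 420/10 = 42.
χ² = (35−42)²/42 + (52−42)²/42 + (33−42)²/42 + (35−42)²/42 + (46−42)²/42 + (43−42)²/42 + (51−42)²/42 + (39−42)²/42 + (27−42)²/42 + (59−42)²/42
   = 1.1667 + 2.3810 + 1.9286 + 1.1667 + 0.3810 + 0.0238 + 1.9286 + 0.2143 + 5.3571 + 6.8810
Sum = 21.429

21.429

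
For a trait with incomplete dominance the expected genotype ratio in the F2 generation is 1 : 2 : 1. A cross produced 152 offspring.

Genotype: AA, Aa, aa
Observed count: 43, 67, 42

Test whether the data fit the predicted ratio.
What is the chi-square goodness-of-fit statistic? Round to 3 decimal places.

Ratio total = 4. Expected counts: 152×1/4 = 38, 152×2/4 = 76, 152×1/4 = 38.
χ² = (43−38)²/38 + (67−76)²/76 + (42−38)²/38
   = 0.6579 + 1.0658 + 0.4211
Sum = 2.145

2.145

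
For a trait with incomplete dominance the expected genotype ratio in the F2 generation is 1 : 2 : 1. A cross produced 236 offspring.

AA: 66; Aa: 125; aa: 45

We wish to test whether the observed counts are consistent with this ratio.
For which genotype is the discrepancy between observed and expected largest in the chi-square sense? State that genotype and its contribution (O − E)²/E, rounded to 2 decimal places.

Ratio total = 4. Expected counts: 236×1/4 = 59, 236×2/4 = 118, 236×1/4 = 59.
χ² = (66−59)²/59 + (125−118)²/118 + (45−59)²/59
   = 0.831 + 0.415 + 3.322
The largest term is for aa: 3.32.

aa, 3.32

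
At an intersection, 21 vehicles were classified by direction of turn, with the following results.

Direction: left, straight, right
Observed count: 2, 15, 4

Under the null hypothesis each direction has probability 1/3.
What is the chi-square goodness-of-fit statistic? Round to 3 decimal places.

14.000

Expected count for each of the 3 categories: 21/3 = 7.
left: (2 − 7)²/7 = 25/7 = 3.5714
straight: (15 − 7)²/7 = 64/7 = 9.1429
right: (4 − 7)²/7 = 9/7 = 1.2857
Sum = 14.000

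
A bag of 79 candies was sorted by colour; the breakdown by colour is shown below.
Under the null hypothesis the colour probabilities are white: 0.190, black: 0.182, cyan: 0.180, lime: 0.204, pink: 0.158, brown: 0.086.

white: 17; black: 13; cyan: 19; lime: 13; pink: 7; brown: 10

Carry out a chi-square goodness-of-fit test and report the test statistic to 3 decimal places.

6.526

Expected counts E_i = n·p_i: 79×0.190 = 15.01, 79×0.182 = 14.378, 79×0.180 = 14.22, 79×0.204 = 16.116, 79×0.158 = 12.482, 79×0.086 = 6.794.
χ² = (17−15.01)²/15.01 + (13−14.378)²/14.378 + (19−14.22)²/14.22 + (13−16.116)²/16.116 + (7−12.482)²/12.482 + (10−6.794)²/6.794
   = 0.2638 + 0.1321 + 1.6068 + 0.6025 + 2.4077 + 1.5129
Sum = 6.526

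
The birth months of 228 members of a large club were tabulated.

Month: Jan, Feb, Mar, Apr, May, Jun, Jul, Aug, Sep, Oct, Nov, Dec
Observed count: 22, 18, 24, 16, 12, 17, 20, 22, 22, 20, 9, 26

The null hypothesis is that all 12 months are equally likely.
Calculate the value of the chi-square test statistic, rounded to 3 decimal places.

Expected count for each of the 12 categories: 228/12 = 19.
cat         O        E   (O−E)²/E
Jan        22       19     0.4737
Feb        18       19     0.0526
Mar        24       19     1.3158
Apr        16       19     0.4737
May        12       19     2.5789
Jun        17       19     0.2105
Jul        20       19     0.0526
Aug        22       19     0.4737
Sep        22       19     0.4737
Oct        20       19     0.0526
Nov         9       19     5.2632
Dec        26       19     2.5789
Sum = 14.000

14.000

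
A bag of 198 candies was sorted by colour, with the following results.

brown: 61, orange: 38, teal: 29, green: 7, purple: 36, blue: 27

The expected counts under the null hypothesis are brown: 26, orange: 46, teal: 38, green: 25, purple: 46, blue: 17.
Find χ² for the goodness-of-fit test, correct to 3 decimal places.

χ² = (61−26)²/26 + (38−46)²/46 + (29−38)²/38 + (7−25)²/25 + (36−46)²/46 + (27−17)²/17
   = 47.1154 + 1.3913 + 2.1316 + 12.9600 + 2.1739 + 5.8824
Sum = 71.655

71.655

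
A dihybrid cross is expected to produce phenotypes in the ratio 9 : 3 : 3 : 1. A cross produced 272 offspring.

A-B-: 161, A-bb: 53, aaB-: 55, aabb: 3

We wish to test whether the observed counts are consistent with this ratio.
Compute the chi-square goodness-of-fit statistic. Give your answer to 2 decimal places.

Ratio total = 16. Expected counts: 272×9/16 = 153, 272×3/16 = 51, 272×3/16 = 51, 272×1/16 = 17.
χ² = (161−153)²/153 + (53−51)²/51 + (55−51)²/51 + (3−17)²/17
   = 0.418 + 0.078 + 0.314 + 11.529
Sum = 12.34

12.34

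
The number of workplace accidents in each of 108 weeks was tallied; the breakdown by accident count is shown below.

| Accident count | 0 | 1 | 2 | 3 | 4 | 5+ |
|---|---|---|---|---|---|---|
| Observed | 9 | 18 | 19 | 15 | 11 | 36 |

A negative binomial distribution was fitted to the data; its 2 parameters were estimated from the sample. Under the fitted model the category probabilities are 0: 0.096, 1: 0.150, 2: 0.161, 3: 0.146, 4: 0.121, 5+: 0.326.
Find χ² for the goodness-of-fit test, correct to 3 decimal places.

Expected counts E_i = n·p_i: 108×0.096 = 10.368, 108×0.150 = 16.2, 108×0.161 = 17.388, 108×0.146 = 15.768, 108×0.121 = 13.068, 108×0.326 = 35.208.
cat         O        E   (O−E)²/E
0           9   10.368     0.1805
1          18     16.2     0.2000
2          19   17.388     0.1494
3          15   15.768     0.0374
4          11   13.068     0.3273
5+         36   35.208     0.0178
Sum = 0.912

0.912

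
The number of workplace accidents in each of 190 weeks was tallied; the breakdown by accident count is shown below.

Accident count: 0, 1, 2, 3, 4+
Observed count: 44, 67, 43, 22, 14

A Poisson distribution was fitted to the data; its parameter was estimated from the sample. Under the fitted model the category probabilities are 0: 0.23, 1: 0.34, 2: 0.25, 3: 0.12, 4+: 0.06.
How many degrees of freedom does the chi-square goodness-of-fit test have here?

3

There are k = 5 categories and 1 parameter estimated from the data, so df = 5 − 1 − 1 = 3.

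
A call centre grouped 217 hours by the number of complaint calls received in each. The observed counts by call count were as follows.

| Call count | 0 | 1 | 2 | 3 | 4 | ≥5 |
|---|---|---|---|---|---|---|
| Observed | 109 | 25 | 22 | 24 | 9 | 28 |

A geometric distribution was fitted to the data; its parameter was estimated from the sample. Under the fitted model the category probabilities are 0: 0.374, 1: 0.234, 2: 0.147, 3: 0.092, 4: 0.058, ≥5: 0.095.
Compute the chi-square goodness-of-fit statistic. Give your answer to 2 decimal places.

30.19

Expected counts E_i = n·p_i: 217×0.374 = 81.158, 217×0.234 = 50.778, 217×0.147 = 31.899, 217×0.092 = 19.964, 217×0.058 = 12.586, 217×0.095 = 20.615.
0: (109 − 81.158)²/81.158 = 775.176964/81.158 = 9.551
1: (25 − 50.778)²/50.778 = 664.505284/50.778 = 13.086
2: (22 − 31.899)²/31.899 = 97.990201/31.899 = 3.072
3: (24 − 19.964)²/19.964 = 16.289296/19.964 = 0.816
4: (9 − 12.586)²/12.586 = 12.859396/12.586 = 1.022
≥5: (28 − 20.615)²/20.615 = 54.538225/20.615 = 2.646
Sum = 30.19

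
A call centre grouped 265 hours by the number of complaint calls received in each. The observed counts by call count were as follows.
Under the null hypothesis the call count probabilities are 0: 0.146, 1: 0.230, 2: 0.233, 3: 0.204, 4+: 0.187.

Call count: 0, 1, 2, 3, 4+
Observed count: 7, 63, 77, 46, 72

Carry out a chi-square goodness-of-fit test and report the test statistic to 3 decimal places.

41.162

Expected counts E_i = n·p_i: 265×0.146 = 38.69, 265×0.230 = 60.95, 265×0.233 = 61.745, 265×0.204 = 54.06, 265×0.187 = 49.555.
0: (7 − 38.69)²/38.69 = 1004.2561/38.69 = 25.9565
1: (63 − 60.95)²/60.95 = 4.2025/60.95 = 0.0689
2: (77 − 61.745)²/61.745 = 232.715025/61.745 = 3.7690
3: (46 − 54.06)²/54.06 = 64.9636/54.06 = 1.2017
4+: (72 − 49.555)²/49.555 = 503.778025/49.555 = 10.1660
Sum = 41.162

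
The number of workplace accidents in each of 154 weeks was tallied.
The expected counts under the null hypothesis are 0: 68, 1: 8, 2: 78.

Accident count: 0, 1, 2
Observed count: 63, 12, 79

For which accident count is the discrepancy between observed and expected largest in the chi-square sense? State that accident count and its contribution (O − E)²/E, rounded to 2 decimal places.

0: (63 − 68)²/68 = 25/68 = 0.368
1: (12 − 8)²/8 = 16/8 = 2.000
2: (79 − 78)²/78 = 1/78 = 0.013
The largest term is for 1: 2.00.

1, 2.00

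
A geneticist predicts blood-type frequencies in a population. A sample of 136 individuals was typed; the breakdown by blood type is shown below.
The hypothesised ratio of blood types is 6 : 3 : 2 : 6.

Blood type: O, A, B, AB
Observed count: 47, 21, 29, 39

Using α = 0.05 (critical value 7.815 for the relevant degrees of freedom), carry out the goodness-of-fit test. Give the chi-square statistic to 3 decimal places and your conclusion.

12.646; reject

Ratio total = 17. Expected counts: 136×6/17 = 48, 136×3/17 = 24, 136×2/17 = 16, 136×6/17 = 48.
O: (47 − 48)²/48 = 1/48 = 0.0208
A: (21 − 24)²/24 = 9/24 = 0.3750
B: (29 − 16)²/16 = 169/16 = 10.5625
AB: (39 − 48)²/48 = 81/48 = 1.6875
Sum = 12.646
df = 3. Since 12.646 > 7.815, we reject H₀.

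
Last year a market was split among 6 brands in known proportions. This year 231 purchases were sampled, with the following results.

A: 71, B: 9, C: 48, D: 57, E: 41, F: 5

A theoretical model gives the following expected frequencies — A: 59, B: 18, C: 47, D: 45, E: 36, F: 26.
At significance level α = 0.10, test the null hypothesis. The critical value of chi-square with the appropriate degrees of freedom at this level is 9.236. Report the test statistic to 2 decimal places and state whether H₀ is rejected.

cat         O        E   (O−E)²/E
A          71       59      2.441
B           9       18      4.500
C          48       47      0.021
D          57       45      3.200
E          41       36      0.694
F           5       26     16.962
Sum = 27.82
df = 5. Since 27.82 > 9.236, we reject H₀.

27.82; reject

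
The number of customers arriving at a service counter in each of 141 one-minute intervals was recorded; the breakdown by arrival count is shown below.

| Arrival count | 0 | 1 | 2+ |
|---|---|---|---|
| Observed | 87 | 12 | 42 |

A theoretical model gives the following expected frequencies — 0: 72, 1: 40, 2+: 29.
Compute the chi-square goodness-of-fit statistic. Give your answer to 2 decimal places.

28.55

cat         O        E   (O−E)²/E
0          87       72      3.125
1          12       40     19.600
2+         42       29      5.828
Sum = 28.55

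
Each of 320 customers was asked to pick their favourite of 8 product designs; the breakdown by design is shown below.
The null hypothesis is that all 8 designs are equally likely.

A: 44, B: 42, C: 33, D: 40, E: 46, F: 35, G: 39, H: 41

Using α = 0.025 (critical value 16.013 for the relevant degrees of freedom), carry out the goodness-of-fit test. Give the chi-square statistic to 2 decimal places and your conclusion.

Expected count for each of the 8 categories: 320/8 = 40.
cat         O        E   (O−E)²/E
A          44       40      0.400
B          42       40      0.100
C          33       40      1.225
D          40       40      0.000
E          46       40      0.900
F          35       40      0.625
G          39       40      0.025
H          41       40      0.025
Sum = 3.30
df = 7. Since 3.30 < 16.013, we do not reject H₀.

3.30; do not reject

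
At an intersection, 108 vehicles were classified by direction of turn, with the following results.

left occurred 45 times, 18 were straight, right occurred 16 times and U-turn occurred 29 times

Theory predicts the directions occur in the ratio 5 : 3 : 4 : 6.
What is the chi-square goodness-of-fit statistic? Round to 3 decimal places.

Ratio total = 18. Expected counts: 108×5/18 = 30, 108×3/18 = 18, 108×4/18 = 24, 108×6/18 = 36.
cat           O        E   (O−E)²/E
left         45       30     7.5000
straight     18       18     0.0000
right        16       24     2.6667
U-turn       29       36     1.3611
Sum = 11.528

11.528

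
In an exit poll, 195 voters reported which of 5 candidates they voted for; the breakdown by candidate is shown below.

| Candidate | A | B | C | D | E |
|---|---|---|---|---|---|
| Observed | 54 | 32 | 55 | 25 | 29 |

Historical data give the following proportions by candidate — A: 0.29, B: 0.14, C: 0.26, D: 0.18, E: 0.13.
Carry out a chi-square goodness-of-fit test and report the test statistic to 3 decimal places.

4.721

Expected counts E_i = n·p_i: 195×0.29 = 56.55, 195×0.14 = 27.3, 195×0.26 = 50.7, 195×0.18 = 35.1, 195×0.13 = 25.35.
A: (54 − 56.55)²/56.55 = 6.5025/56.55 = 0.1150
B: (32 − 27.3)²/27.3 = 22.09/27.3 = 0.8092
C: (55 − 50.7)²/50.7 = 18.49/50.7 = 0.3647
D: (25 − 35.1)²/35.1 = 102.01/35.1 = 2.9063
E: (29 − 25.35)²/25.35 = 13.3225/25.35 = 0.5255
Sum = 4.721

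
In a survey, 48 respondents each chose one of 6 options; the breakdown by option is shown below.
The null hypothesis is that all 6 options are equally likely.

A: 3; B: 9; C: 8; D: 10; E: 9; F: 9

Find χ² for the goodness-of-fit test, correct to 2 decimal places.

Under H₀ each category has probability 1/6, so each expected count is 48/6 = 8.
χ² = (3−8)²/8 + (9−8)²/8 + (8−8)²/8 + (10−8)²/8 + (9−8)²/8 + (9−8)²/8
   = 3.125 + 0.125 + 0.000 + 0.500 + 0.125 + 0.125
Sum = 4.00

4.00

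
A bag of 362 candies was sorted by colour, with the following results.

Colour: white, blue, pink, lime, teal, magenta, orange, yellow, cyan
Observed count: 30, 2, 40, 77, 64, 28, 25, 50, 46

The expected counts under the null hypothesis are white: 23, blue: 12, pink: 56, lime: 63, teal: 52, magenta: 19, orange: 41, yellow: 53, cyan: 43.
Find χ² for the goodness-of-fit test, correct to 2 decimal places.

31.80

cat          O        E   (O−E)²/E
white       30       23      2.130
blue         2       12      8.333
pink        40       56      4.571
lime        77       63      3.111
teal        64       52      2.769
magenta     28       19      4.263
orange      25       41      6.244
yellow      50       53      0.170
cyan        46       43      0.209
Sum = 31.80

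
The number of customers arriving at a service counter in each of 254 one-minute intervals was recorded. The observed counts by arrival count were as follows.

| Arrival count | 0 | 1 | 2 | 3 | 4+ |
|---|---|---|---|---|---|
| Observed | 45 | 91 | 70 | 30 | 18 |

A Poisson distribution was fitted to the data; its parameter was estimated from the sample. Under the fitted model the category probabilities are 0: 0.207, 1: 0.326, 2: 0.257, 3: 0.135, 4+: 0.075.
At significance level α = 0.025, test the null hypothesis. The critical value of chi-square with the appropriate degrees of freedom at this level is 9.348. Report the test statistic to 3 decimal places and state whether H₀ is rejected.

Expected counts E_i = n·p_i: 254×0.207 = 52.578, 254×0.326 = 82.804, 254×0.257 = 65.278, 254×0.135 = 34.29, 254×0.075 = 19.05.
0: (45 − 52.578)²/52.578 = 57.426084/52.578 = 1.0922
1: (91 − 82.804)²/82.804 = 67.174416/82.804 = 0.8112
2: (70 − 65.278)²/65.278 = 22.297284/65.278 = 0.3416
3: (30 − 34.29)²/34.29 = 18.4041/34.29 = 0.5367
4+: (18 − 19.05)²/19.05 = 1.1025/19.05 = 0.0579
Sum = 2.840
df = 3. Since 2.840 < 9.348, we do not reject H₀.

2.840; do not reject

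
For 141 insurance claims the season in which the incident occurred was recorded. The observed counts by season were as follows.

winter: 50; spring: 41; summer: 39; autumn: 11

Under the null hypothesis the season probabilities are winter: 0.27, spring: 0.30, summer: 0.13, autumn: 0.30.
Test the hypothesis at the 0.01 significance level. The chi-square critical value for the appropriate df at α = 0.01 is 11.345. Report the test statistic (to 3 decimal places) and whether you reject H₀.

Expected counts E_i = n·p_i: 141×0.27 = 38.07, 141×0.30 = 42.3, 141×0.13 = 18.33, 141×0.30 = 42.3.
χ² = (50−38.07)²/38.07 + (41−42.3)²/42.3 + (39−18.33)²/18.33 + (11−42.3)²/42.3
   = 3.7385 + 0.0400 + 23.3087 + 23.1605
Sum = 50.248
df = 3. Since 50.248 > 11.345, we reject H₀.

50.248; reject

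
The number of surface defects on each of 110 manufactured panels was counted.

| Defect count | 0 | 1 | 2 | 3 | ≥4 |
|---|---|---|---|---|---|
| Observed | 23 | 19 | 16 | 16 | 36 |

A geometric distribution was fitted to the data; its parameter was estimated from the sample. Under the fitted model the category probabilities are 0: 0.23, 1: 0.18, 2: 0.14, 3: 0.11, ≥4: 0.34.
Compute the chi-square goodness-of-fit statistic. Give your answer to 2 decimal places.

1.57

Expected counts E_i = n·p_i: 110×0.23 = 25.3, 110×0.18 = 19.8, 110×0.14 = 15.4, 110×0.11 = 12.1, 110×0.34 = 37.4.
cat         O        E   (O−E)²/E
0          23     25.3      0.209
1          19     19.8      0.032
2          16     15.4      0.023
3          16     12.1      1.257
≥4         36     37.4      0.052
Sum = 1.57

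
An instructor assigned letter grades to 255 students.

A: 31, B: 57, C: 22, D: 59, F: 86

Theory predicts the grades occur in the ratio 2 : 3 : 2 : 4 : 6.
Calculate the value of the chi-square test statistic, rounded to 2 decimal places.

5.56

Ratio total = 17. Expected counts: 255×2/17 = 30, 255×3/17 = 45, 255×2/17 = 30, 255×4/17 = 60, 255×6/17 = 90.
A: (31 − 30)²/30 = 1/30 = 0.033
B: (57 − 45)²/45 = 144/45 = 3.200
C: (22 − 30)²/30 = 64/30 = 2.133
D: (59 − 60)²/60 = 1/60 = 0.017
F: (86 − 90)²/90 = 16/90 = 0.178
Sum = 5.56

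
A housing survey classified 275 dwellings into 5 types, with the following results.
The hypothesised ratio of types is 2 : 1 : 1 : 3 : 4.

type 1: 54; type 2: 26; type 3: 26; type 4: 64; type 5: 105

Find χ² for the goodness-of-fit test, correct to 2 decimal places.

Ratio total = 11. Expected counts: 275×2/11 = 50, 275×1/11 = 25, 275×1/11 = 25, 275×3/11 = 75, 275×4/11 = 100.
χ² = (54−50)²/50 + (26−25)²/25 + (26−25)²/25 + (64−75)²/75 + (105−100)²/100
   = 0.320 + 0.040 + 0.040 + 1.613 + 0.250
Sum = 2.26

2.26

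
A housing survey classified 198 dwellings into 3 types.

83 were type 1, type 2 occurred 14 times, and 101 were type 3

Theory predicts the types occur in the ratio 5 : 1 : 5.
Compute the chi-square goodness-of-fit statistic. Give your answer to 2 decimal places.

2.78

Ratio total = 11. Expected counts: 198×5/11 = 90, 198×1/11 = 18, 198×5/11 = 90.
cat         O        E   (O−E)²/E
type 1     83       90      0.544
type 2     14       18      0.889
type 3    101       90      1.344
Sum = 2.78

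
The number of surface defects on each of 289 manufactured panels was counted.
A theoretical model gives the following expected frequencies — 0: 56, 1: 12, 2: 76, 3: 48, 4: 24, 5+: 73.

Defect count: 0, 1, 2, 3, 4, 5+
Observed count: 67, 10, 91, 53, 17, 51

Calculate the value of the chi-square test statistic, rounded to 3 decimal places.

χ² = (67−56)²/56 + (10−12)²/12 + (91−76)²/76 + (53−48)²/48 + (17−24)²/24 + (51−73)²/73
   = 2.1607 + 0.3333 + 2.9605 + 0.5208 + 2.0417 + 6.6301
Sum = 14.647

14.647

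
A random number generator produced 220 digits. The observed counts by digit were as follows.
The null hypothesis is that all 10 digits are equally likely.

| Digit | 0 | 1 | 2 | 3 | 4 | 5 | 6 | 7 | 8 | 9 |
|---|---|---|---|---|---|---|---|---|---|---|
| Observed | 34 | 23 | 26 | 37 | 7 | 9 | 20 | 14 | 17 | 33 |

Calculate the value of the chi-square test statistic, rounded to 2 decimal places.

Under H₀ each category has probability 1/10, so each expected count is 220/10 = 22.
χ² = (34−22)²/22 + (23−22)²/22 + (26−22)²/22 + (37−22)²/22 + (7−22)²/22 + (9−22)²/22 + (20−22)²/22 + (14−22)²/22 + (17−22)²/22 + (33−22)²/22
   = 6.545 + 0.045 + 0.727 + 10.227 + 10.227 + 7.682 + 0.182 + 2.909 + 1.136 + 5.500
Sum = 45.18

45.18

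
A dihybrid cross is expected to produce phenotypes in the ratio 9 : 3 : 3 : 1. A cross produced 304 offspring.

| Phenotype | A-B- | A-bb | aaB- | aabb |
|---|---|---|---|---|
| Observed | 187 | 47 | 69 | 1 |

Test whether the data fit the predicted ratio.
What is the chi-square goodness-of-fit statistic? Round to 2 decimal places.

Ratio total = 16. Expected counts: 304×9/16 = 171, 304×3/16 = 57, 304×3/16 = 57, 304×1/16 = 19.
A-B-: (187 − 171)²/171 = 256/171 = 1.497
A-bb: (47 − 57)²/57 = 100/57 = 1.754
aaB-: (69 − 57)²/57 = 144/57 = 2.526
aabb: (1 − 19)²/19 = 324/19 = 17.053
Sum = 22.83

22.83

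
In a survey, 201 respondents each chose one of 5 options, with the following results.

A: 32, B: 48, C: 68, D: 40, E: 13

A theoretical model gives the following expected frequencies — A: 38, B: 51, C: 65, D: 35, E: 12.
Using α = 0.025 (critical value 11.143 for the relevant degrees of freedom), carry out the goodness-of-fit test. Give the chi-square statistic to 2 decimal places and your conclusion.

2.06; do not reject

A: (32 − 38)²/38 = 36/38 = 0.947
B: (48 − 51)²/51 = 9/51 = 0.176
C: (68 − 65)²/65 = 9/65 = 0.138
D: (40 − 35)²/35 = 25/35 = 0.714
E: (13 − 12)²/12 = 1/12 = 0.083
Sum = 2.06
df = 4. Since 2.06 < 11.143, we do not reject H₀.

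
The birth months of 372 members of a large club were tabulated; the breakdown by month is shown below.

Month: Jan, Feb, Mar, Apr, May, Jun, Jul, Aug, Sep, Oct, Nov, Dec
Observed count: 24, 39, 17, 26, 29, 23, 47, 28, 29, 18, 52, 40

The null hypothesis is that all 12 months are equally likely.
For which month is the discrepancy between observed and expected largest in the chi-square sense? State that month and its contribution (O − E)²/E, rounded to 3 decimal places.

Under H₀ each category has probability 1/12, so each expected count is 372/12 = 31.
cat         O        E   (O−E)²/E
Jan        24       31     1.5806
Feb        39       31     2.0645
Mar        17       31     6.3226
Apr        26       31     0.8065
May        29       31     0.1290
Jun        23       31     2.0645
Jul        47       31     8.2581
Aug        28       31     0.2903
Sep        29       31     0.1290
Oct        18       31     5.4516
Nov        52       31    14.2258
Dec        40       31     2.6129
The largest term is for Nov: 14.226.

Nov, 14.226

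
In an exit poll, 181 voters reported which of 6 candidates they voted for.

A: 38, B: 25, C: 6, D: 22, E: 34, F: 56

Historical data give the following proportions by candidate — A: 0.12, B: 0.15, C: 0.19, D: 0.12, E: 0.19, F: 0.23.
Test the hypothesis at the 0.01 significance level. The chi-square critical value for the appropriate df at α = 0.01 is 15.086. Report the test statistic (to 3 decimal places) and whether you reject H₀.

Expected counts E_i = n·p_i: 181×0.12 = 21.72, 181×0.15 = 27.15, 181×0.19 = 34.39, 181×0.12 = 21.72, 181×0.19 = 34.39, 181×0.23 = 41.63.
χ² = (38−21.72)²/21.72 + (25−27.15)²/27.15 + (6−34.39)²/34.39 + (22−21.72)²/21.72 + (34−34.39)²/34.39 + (56−41.63)²/41.63
   = 12.2025 + 0.1703 + 23.4368 + 0.0036 + 0.0044 + 4.9603
Sum = 40.778
df = 5. Since 40.778 > 15.086, we reject H₀.

40.778; reject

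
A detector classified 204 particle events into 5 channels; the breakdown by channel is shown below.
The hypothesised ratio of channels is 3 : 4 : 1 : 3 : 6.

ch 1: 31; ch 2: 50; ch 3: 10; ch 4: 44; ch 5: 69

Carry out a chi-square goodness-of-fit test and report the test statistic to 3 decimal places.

Ratio total = 17. Expected counts: 204×3/17 = 36, 204×4/17 = 48, 204×1/17 = 12, 204×3/17 = 36, 204×6/17 = 72.
ch 1: (31 − 36)²/36 = 25/36 = 0.6944
ch 2: (50 − 48)²/48 = 4/48 = 0.0833
ch 3: (10 − 12)²/12 = 4/12 = 0.3333
ch 4: (44 − 36)²/36 = 64/36 = 1.7778
ch 5: (69 − 72)²/72 = 9/72 = 0.1250
Sum = 3.014

3.014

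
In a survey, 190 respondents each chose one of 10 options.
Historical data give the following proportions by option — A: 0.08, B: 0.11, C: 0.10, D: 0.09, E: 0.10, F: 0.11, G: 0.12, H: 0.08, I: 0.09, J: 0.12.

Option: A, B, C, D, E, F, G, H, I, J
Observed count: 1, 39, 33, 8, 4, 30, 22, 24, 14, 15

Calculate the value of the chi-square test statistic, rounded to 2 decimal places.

Expected counts E_i = n·p_i: 190×0.08 = 15.2, 190×0.11 = 20.9, 190×0.10 = 19, 190×0.09 = 17.1, 190×0.10 = 19, 190×0.11 = 20.9, 190×0.12 = 22.8, 190×0.08 = 15.2, 190×0.09 = 17.1, 190×0.12 = 22.8.
χ² = (1−15.2)²/15.2 + (39−20.9)²/20.9 + (33−19)²/19 + (8−17.1)²/17.1 + (4−19)²/19 + (30−20.9)²/20.9 + (22−22.8)²/22.8 + (24−15.2)²/15.2 + (14−17.1)²/17.1 + (15−22.8)²/22.8
   = 13.266 + 15.675 + 10.316 + 4.843 + 11.842 + 3.962 + 0.028 + 5.095 + 0.562 + 2.668
Sum = 68.26

68.26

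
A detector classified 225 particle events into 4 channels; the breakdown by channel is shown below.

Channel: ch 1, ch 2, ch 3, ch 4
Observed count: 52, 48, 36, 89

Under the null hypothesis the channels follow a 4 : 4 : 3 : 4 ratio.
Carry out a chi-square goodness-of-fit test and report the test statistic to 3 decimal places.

Ratio total = 15. Expected counts: 225×4/15 = 60, 225×4/15 = 60, 225×3/15 = 45, 225×4/15 = 60.
χ² = (52−60)²/60 + (48−60)²/60 + (36−45)²/45 + (89−60)²/60
   = 1.0667 + 2.4000 + 1.8000 + 14.0167
Sum = 19.283

19.283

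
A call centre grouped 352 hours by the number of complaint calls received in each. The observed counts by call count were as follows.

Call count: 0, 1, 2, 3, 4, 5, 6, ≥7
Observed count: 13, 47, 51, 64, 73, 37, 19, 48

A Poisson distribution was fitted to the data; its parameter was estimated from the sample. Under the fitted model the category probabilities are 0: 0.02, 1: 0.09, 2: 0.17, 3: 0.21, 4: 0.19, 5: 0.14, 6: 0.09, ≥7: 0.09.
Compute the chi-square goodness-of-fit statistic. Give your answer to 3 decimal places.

Expected counts E_i = n·p_i: 352×0.02 = 7.04, 352×0.09 = 31.68, 352×0.17 = 59.84, 352×0.21 = 73.92, 352×0.19 = 66.88, 352×0.14 = 49.28, 352×0.09 = 31.68, 352×0.09 = 31.68.
cat         O        E   (O−E)²/E
0          13     7.04     5.0457
1          47    31.68     7.4085
2          51    59.84     1.3059
3          64    73.92     1.3313
4          73    66.88     0.5600
5          37    49.28     3.0600
6          19    31.68     5.0752
≥7         48    31.68     8.4073
Sum = 32.194

32.194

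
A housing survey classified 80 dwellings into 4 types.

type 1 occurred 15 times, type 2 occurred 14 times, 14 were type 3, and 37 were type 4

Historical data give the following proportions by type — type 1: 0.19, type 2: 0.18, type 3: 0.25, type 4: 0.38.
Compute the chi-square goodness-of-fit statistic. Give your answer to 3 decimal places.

3.247

Expected counts E_i = n·p_i: 80×0.19 = 15.2, 80×0.18 = 14.4, 80×0.25 = 20, 80×0.38 = 30.4.
type 1: (15 − 15.2)²/15.2 = 0.04/15.2 = 0.0026
type 2: (14 − 14.4)²/14.4 = 0.16/14.4 = 0.0111
type 3: (14 − 20)²/20 = 36/20 = 1.8000
type 4: (37 − 30.4)²/30.4 = 43.56/30.4 = 1.4329
Sum = 3.247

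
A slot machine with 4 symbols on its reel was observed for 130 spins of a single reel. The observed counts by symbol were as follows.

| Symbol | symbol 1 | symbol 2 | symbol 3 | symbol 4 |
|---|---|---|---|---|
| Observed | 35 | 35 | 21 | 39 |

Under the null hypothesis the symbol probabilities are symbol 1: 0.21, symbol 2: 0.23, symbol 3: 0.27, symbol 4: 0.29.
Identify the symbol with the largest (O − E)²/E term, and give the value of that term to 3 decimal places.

Expected counts E_i = n·p_i: 130×0.21 = 27.3, 130×0.23 = 29.9, 130×0.27 = 35.1, 130×0.29 = 37.7.
symbol 1: (35 − 27.3)²/27.3 = 59.29/27.3 = 2.1718
symbol 2: (35 − 29.9)²/29.9 = 26.01/29.9 = 0.8699
symbol 3: (21 − 35.1)²/35.1 = 198.81/35.1 = 5.6641
symbol 4: (39 − 37.7)²/37.7 = 1.69/37.7 = 0.0448
The largest term is for symbol 3: 5.664.

symbol 3, 5.664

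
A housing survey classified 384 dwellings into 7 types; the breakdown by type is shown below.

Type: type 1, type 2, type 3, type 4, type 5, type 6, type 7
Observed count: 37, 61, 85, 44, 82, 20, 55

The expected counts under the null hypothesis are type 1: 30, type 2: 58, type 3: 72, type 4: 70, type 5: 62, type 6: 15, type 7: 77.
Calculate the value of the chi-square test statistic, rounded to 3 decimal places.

28.197

cat         O        E   (O−E)²/E
type 1     37       30     1.6333
type 2     61       58     0.1552
type 3     85       72     2.3472
type 4     44       70     9.6571
type 5     82       62     6.4516
type 6     20       15     1.6667
type 7     55       77     6.2857
Sum = 28.197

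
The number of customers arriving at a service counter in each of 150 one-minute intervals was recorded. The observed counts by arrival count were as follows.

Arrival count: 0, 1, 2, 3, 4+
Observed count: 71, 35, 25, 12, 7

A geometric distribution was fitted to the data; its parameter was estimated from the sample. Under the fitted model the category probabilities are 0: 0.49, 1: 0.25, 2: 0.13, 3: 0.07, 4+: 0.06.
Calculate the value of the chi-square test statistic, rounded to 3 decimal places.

Expected counts E_i = n·p_i: 150×0.49 = 73.5, 150×0.25 = 37.5, 150×0.13 = 19.5, 150×0.07 = 10.5, 150×0.06 = 9.
cat         O        E   (O−E)²/E
0          71     73.5     0.0850
1          35     37.5     0.1667
2          25     19.5     1.5513
3          12     10.5     0.2143
4+          7        9     0.4444
Sum = 2.462

2.462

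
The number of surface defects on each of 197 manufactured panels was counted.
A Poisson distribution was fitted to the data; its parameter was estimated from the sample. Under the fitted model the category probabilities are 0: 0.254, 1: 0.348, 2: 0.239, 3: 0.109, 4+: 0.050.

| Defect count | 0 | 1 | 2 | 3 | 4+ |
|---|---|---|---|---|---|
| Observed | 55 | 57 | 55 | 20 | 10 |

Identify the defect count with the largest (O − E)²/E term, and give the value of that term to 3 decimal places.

1, 1.948

Expected counts E_i = n·p_i: 197×0.254 = 50.038, 197×0.348 = 68.556, 197×0.239 = 47.083, 197×0.109 = 21.473, 197×0.050 = 9.85.
0: (55 − 50.038)²/50.038 = 24.621444/50.038 = 0.4921
1: (57 − 68.556)²/68.556 = 133.541136/68.556 = 1.9479
2: (55 − 47.083)²/47.083 = 62.678889/47.083 = 1.3312
3: (20 − 21.473)²/21.473 = 2.169729/21.473 = 0.1010
4+: (10 − 9.85)²/9.85 = 0.0225/9.85 = 0.0023
The largest term is for 1: 1.948.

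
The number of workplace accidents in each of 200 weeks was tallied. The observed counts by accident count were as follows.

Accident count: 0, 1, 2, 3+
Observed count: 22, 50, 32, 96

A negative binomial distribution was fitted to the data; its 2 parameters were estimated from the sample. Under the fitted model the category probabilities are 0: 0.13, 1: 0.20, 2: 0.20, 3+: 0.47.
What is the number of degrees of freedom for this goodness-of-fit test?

There are k = 4 categories and 2 parameters estimated from the data, so df = 4 − 1 − 2 = 1.

1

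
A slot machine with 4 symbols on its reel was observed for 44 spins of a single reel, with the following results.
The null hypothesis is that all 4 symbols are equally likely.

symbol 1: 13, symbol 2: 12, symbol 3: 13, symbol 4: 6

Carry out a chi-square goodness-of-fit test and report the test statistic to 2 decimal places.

Under H₀ each category has probability 1/4, so each expected count is 44/4 = 11.
cat           O        E   (O−E)²/E
symbol 1     13       11      0.364
symbol 2     12       11      0.091
symbol 3     13       11      0.364
symbol 4      6       11      2.273
Sum = 3.09

3.09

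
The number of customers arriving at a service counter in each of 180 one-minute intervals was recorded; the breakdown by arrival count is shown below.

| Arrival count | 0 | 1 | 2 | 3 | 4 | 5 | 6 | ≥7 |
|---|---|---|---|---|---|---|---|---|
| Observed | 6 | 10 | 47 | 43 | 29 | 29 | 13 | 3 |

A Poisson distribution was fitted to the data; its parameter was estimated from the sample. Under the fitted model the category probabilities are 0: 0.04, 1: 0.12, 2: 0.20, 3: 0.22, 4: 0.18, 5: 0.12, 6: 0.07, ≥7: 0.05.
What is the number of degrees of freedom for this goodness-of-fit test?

There are k = 8 categories and 1 parameter estimated from the data, so df = 8 − 1 − 1 = 6.

6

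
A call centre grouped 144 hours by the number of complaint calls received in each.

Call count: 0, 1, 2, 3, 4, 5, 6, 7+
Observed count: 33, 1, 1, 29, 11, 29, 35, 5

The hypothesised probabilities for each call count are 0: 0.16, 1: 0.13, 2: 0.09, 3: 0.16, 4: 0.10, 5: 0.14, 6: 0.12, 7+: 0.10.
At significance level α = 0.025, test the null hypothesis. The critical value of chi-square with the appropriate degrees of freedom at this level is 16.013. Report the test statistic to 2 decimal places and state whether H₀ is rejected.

62.64; reject

Expected counts E_i = n·p_i: 144×0.16 = 23.04, 144×0.13 = 18.72, 144×0.09 = 12.96, 144×0.16 = 23.04, 144×0.10 = 14.4, 144×0.14 = 20.16, 144×0.12 = 17.28, 144×0.10 = 14.4.
cat         O        E   (O−E)²/E
0          33    23.04      4.306
1           1    18.72     16.773
2           1    12.96     11.037
3          29    23.04      1.542
4          11     14.4      0.803
5          29    20.16      3.876
6          35    17.28     18.171
7+          5     14.4      6.136
Sum = 62.64
df = 7. Since 62.64 > 16.013, we reject H₀.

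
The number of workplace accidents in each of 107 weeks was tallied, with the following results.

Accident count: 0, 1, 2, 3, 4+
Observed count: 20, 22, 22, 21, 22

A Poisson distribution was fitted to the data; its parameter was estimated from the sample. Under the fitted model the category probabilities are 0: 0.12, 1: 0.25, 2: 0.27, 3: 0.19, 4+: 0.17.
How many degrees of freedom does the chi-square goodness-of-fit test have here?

3

There are k = 5 categories and 1 parameter estimated from the data, so df = 5 − 1 − 1 = 3.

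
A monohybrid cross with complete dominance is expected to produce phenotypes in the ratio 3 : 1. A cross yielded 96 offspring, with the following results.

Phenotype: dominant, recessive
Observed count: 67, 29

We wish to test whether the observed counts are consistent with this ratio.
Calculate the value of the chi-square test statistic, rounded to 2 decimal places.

Ratio total = 4. Expected counts: 96×3/4 = 72, 96×1/4 = 24.
χ² = (67−72)²/72 + (29−24)²/24
   = 0.347 + 1.042
Sum = 1.39

1.39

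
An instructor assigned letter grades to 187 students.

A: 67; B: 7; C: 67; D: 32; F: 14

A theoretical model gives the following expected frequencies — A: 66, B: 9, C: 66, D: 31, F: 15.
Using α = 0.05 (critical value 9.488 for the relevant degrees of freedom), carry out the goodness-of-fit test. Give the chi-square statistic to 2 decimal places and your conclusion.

A: (67 − 66)²/66 = 1/66 = 0.015
B: (7 − 9)²/9 = 4/9 = 0.444
C: (67 − 66)²/66 = 1/66 = 0.015
D: (32 − 31)²/31 = 1/31 = 0.032
F: (14 − 15)²/15 = 1/15 = 0.067
Sum = 0.57
df = 4. Since 0.57 < 9.488, we do not reject H₀.

0.57; do not reject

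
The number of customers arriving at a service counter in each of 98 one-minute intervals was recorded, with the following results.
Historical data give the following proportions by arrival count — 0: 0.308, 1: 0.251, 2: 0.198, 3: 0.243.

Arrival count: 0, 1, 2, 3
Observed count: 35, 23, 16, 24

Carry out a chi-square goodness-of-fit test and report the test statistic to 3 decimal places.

1.471

Expected counts E_i = n·p_i: 98×0.308 = 30.184, 98×0.251 = 24.598, 98×0.198 = 19.404, 98×0.243 = 23.814.
cat         O        E   (O−E)²/E
0          35   30.184     0.7684
1          23   24.598     0.1038
2          16   19.404     0.5972
3          24   23.814     0.0015
Sum = 1.471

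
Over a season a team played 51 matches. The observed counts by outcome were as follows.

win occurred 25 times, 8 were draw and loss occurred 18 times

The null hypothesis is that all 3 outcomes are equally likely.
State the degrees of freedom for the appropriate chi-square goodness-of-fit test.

2

There are k = 3 categories and no parameters were estimated from the data, so df = 3 − 1 = 2.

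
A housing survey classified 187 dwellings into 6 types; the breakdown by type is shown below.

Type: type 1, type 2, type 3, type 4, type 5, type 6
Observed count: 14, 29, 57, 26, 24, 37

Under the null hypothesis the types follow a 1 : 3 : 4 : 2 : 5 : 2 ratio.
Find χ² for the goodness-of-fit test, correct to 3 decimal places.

Ratio total = 17. Expected counts: 187×1/17 = 11, 187×3/17 = 33, 187×4/17 = 44, 187×2/17 = 22, 187×5/17 = 55, 187×2/17 = 22.
type 1: (14 − 11)²/11 = 9/11 = 0.8182
type 2: (29 − 33)²/33 = 16/33 = 0.4848
type 3: (57 − 44)²/44 = 169/44 = 3.8409
type 4: (26 − 22)²/22 = 16/22 = 0.7273
type 5: (24 − 55)²/55 = 961/55 = 17.4727
type 6: (37 − 22)²/22 = 225/22 = 10.2273
Sum = 33.571

33.571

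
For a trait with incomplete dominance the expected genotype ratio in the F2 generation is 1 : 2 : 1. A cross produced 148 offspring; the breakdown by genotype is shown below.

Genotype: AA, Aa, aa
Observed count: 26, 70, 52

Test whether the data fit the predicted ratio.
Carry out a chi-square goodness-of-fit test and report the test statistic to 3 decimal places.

Ratio total = 4. Expected counts: 148×1/4 = 37, 148×2/4 = 74, 148×1/4 = 37.
AA: (26 − 37)²/37 = 121/37 = 3.2703
Aa: (70 − 74)²/74 = 16/74 = 0.2162
aa: (52 − 37)²/37 = 225/37 = 6.0811
Sum = 9.568

9.568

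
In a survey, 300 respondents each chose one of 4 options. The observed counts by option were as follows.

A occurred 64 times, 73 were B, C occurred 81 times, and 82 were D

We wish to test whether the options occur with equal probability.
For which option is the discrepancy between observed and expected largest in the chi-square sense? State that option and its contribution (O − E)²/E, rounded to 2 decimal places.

A, 1.61

Under H₀ each category has probability 1/4, so each expected count is 300/4 = 75.
A: (64 − 75)²/75 = 121/75 = 1.613
B: (73 − 75)²/75 = 4/75 = 0.053
C: (81 − 75)²/75 = 36/75 = 0.480
D: (82 − 75)²/75 = 49/75 = 0.653
The largest term is for A: 1.61.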